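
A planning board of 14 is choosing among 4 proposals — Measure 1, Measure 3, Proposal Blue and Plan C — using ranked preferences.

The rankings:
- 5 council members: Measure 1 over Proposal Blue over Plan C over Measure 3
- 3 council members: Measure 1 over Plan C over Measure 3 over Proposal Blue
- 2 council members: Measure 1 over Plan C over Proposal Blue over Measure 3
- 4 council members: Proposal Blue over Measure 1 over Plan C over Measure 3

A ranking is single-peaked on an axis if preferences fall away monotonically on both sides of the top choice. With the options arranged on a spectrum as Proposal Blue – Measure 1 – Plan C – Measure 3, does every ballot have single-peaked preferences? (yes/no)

Axis positions: Proposal Blue=1, Measure 1=2, Plan C=3, Measure 3=4.
Bloc 1 (peak Measure 1 at position 2): ranking walks positions 2-1-3-4, expanding outward from the peak — single-peaked.
Bloc 2 (peak Measure 1 at position 2): ranking walks positions 2-3-4-1, expanding outward from the peak — single-peaked.
Bloc 3 (peak Measure 1 at position 2): ranking walks positions 2-3-1-4, expanding outward from the peak — single-peaked.
Bloc 4 (peak Proposal Blue at position 1): ranking walks positions 1-2-3-4, expanding outward from the peak — single-peaked.
Every ranking is single-peaked on this axis.

yes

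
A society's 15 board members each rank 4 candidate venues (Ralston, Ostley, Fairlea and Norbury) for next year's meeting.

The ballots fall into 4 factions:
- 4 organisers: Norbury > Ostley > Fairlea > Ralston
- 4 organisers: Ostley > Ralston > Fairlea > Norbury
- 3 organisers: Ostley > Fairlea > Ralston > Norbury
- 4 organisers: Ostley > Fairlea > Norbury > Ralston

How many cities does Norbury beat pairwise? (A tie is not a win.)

1

Norbury against each rival (15 organisers):
Norbury–Ralston: Norbury 8–7.
Norbury–Ostley: Ostley 11–4.
Norbury vs Fairlea: 4 for Norbury, 11 for Fairlea — Fairlea by 11–4.
Norbury beats Ralston; loses to Ostley, Fairlea — 1 pairwise win.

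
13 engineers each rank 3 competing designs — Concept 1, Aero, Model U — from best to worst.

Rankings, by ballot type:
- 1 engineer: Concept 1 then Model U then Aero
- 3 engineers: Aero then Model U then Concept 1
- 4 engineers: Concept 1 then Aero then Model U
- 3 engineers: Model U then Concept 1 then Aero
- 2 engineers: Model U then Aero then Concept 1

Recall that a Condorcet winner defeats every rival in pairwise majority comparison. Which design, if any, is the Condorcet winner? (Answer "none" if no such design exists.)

Check each pair by majority over 13 ballots:
Concept 1 vs Aero: Concept 1 is ranked higher on 1+4+3 = 8 ballots, Aero on 5. Concept 1 wins 8–5.
Concept 1 vs Model U: Concept 1 preferred on 1+4 = 5 ballots; Model U wins 8–5.
Aero vs Model U: Aero is ranked higher on 3+4 = 7 ballots, Model U on 6. Aero wins 7–6.
Each design drops at least one matchup (Concept 1 loses to Model U; Aero loses to Concept 1; Model U loses to Aero); the cycle Concept 1 > Aero > Model U > Concept 1 rules out a Condorcet winner.

none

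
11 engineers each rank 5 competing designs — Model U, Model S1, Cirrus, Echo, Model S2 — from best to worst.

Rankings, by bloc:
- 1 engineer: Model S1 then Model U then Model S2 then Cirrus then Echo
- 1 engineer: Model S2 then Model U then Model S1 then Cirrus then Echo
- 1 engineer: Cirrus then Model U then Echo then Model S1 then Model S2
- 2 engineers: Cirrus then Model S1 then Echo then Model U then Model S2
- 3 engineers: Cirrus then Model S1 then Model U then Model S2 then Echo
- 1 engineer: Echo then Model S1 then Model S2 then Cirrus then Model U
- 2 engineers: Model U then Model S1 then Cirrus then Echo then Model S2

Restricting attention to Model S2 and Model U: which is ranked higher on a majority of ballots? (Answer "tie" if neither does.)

Model U

Ballots ranking Model S2 above Model U: 1 + 1 = 2.
Ballots ranking Model U above Model S2: 11 − 2 = 9.
Model U wins the head-to-head 9–2.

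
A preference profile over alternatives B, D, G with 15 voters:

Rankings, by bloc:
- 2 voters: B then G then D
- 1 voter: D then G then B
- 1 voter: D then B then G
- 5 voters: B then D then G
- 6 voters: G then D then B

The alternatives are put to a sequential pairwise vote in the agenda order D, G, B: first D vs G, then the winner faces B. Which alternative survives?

B

Round 1: D vs G — 7–8, G advances.
Round 2: G vs B — 7–8, B advances.
The agenda winner is B.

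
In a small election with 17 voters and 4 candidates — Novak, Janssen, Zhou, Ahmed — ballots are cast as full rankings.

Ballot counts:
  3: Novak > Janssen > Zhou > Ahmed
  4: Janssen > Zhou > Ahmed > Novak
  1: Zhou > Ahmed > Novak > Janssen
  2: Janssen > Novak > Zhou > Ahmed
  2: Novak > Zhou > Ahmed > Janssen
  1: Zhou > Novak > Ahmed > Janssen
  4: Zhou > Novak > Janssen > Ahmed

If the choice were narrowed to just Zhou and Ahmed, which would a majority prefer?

Ballots ranking Zhou above Ahmed: 3 + 4 + 1 + 2 + 2 + 1 + 4 = 17.
Ballots ranking Ahmed above Zhou: 17 − 17 = 0.
Zhou wins the head-to-head 17–0.

Zhou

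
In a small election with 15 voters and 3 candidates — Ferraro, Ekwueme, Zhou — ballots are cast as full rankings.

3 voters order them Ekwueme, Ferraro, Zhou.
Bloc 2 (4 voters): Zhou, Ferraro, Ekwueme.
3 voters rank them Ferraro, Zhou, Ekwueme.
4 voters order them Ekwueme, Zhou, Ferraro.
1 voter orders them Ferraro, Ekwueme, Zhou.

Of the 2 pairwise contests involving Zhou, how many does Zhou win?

Zhou against each rival (15 voters):
Zhou–Ferraro: Zhou 8–7.
Zhou vs Ekwueme: Ekwueme wins 8–7.
Zhou beats Ferraro; loses to Ekwueme — 1 pairwise win.

1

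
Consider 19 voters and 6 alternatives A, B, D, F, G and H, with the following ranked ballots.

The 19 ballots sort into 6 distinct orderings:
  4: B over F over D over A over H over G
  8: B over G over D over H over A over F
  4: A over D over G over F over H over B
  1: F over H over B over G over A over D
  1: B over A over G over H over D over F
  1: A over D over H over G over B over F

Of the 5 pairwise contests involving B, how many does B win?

5

B against each rival (19 voters):
B vs A: B, 14–5.
B vs D: 4+8+1+1 = 14 for B, 5 for D — B by 14–5.
B vs F: B wins 14–5.
B vs G: 4+8+1+1 = 14 for B, 5 for G — B by 14–5.
B vs H: 13 to 6, B.
B beats A, D, F, G, H — 5 pairwise wins.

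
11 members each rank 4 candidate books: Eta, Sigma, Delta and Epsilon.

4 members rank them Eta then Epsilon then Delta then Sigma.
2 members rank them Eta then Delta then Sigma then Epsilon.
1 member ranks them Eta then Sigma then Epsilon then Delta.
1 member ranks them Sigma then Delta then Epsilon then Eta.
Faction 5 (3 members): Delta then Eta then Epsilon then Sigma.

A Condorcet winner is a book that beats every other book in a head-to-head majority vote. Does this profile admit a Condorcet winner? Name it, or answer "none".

Eta

Head-to-head results (11 members):
Eta–Sigma: Eta 10–1.
Eta–Delta: Eta 7–4.
Eta–Epsilon: Eta 10–1.
Sigma vs Delta: Delta wins 9–2.
Sigma vs Epsilon: Epsilon, 7–4.
Delta–Epsilon: Delta 6–5.
Eta defeats every rival head-to-head and is the Condorcet winner.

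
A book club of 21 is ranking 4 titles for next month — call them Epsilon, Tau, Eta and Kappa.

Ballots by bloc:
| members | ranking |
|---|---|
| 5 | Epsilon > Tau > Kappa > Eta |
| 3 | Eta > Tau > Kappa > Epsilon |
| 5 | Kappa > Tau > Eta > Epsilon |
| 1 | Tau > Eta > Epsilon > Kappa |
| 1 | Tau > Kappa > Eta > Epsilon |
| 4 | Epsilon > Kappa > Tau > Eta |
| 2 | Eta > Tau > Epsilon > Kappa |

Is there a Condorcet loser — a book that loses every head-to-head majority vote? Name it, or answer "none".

none

Head-to-head results (21 members):
Epsilon–Tau: Tau 12–9.
Epsilon vs Eta: Epsilon is ranked higher on 5+4 = 9 ballots, Eta on 12. Eta wins 12–9.
Epsilon vs Kappa: Epsilon is ranked higher on 5+1+4+2 = 12 ballots, Kappa on 9. Epsilon wins 12–9.
Tau vs Eta: Tau preferred on 5+5+1+1+4 = 16 ballots; Tau wins 16–5.
Tau vs Kappa: Tau is ranked higher on 5+3+1+1+2 = 12 ballots, Kappa on 9. Tau wins 12–9.
Eta–Kappa: Kappa 15–6.
Every book wins at least one matchup (Epsilon beats Kappa; Tau beats Epsilon; Eta beats Epsilon; Kappa beats Eta), so there is no Condorcet loser.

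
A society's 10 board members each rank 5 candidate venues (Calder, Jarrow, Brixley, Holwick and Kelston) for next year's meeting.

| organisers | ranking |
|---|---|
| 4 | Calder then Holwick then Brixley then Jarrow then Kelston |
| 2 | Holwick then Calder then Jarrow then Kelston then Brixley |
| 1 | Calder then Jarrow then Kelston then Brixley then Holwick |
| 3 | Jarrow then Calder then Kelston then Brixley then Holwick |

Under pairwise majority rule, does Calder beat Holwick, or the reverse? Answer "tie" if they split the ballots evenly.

Ballots ranking Calder above Holwick: 4 + 1 + 3 = 8.
Ballots ranking Holwick above Calder: 10 − 8 = 2.
Calder wins the head-to-head 8–2.

Calder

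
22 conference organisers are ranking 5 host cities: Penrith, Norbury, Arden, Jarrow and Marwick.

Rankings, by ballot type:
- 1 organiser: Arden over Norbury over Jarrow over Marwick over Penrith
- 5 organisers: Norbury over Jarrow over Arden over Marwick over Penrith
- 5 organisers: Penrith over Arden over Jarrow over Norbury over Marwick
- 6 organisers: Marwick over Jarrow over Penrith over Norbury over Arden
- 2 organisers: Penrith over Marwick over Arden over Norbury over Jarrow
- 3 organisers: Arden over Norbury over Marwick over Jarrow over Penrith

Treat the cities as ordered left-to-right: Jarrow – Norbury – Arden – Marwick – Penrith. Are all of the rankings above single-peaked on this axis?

no

Axis positions: Jarrow=1, Norbury=2, Arden=3, Marwick=4, Penrith=5.
Ballot type 1 (peak Arden at position 3): ranking walks positions 3-2-1-4-5, expanding outward from the peak — single-peaked.
Ballot type 2 (peak Norbury at position 2): ranking walks positions 2-1-3-4-5, expanding outward from the peak — single-peaked.
Ballot type 3: ranking walks positions 5-3-1-2-4; Arden is ranked above Marwick even though Marwick lies between Arden and the peak Penrith on the axis — preferences dip and rise again. Not single-peaked.
Ballot type 4: ranking walks positions 4-1-5-2-3; Jarrow is ranked above Arden even though Arden lies between Jarrow and the peak Marwick on the axis — preferences dip and rise again. Not single-peaked.
Ballot type 5 (peak Penrith at position 5): ranking walks positions 5-4-3-2-1, expanding outward from the peak — single-peaked.
Ballot type 6 (peak Arden at position 3): ranking walks positions 3-2-4-1-5, expanding outward from the peak — single-peaked.
Ballot type 3 violates single-peakedness, so the profile is not single-peaked on this axis.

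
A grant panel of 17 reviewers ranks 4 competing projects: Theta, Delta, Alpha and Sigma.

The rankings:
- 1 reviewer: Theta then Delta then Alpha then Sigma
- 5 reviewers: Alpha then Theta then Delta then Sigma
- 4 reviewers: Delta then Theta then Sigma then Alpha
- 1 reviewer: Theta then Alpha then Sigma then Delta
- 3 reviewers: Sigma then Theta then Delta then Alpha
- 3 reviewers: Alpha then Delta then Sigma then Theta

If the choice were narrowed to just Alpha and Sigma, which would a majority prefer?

Alpha

Ballots ranking Alpha above Sigma: 1 + 5 + 1 + 3 = 10.
Ballots ranking Sigma above Alpha: 17 − 10 = 7.
Alpha wins the head-to-head 10–7.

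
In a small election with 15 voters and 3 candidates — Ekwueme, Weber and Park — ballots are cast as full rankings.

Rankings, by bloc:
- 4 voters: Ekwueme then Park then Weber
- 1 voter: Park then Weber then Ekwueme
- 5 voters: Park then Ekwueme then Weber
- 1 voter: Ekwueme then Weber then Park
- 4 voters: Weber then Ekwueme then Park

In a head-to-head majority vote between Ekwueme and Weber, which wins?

Ballots ranking Ekwueme above Weber: 4 + 5 + 1 = 10.
Ballots ranking Weber above Ekwueme: 15 − 10 = 5.
Ekwueme wins the head-to-head 10–5.

Ekwueme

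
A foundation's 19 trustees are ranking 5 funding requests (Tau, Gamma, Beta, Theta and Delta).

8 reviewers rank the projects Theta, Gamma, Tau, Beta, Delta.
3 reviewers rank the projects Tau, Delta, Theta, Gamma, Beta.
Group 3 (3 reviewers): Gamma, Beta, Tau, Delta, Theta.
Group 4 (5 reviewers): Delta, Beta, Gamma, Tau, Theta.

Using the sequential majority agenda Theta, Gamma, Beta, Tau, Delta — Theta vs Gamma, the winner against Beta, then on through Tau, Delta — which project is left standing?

Tau

Round 1: Theta vs Gamma — 11–8, Theta advances.
Round 2: Theta vs Beta — 11–8, Theta advances.
Round 3: Theta vs Tau — 8–11, Tau advances.
Round 4: Tau vs Delta — 14–5, Tau advances.
Tau survives the agenda.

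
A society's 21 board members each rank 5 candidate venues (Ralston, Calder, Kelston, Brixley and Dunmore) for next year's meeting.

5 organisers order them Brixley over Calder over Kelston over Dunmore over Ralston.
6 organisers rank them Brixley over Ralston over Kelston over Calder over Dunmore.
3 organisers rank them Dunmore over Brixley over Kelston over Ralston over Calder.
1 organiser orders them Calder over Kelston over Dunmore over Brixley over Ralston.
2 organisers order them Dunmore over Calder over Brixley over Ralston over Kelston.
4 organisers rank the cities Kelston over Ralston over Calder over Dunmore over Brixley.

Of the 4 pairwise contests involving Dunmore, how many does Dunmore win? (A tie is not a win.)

1

Dunmore against each rival (21 organisers):
Dunmore vs Ralston: Dunmore preferred on 5+3+1+2 = 11 ballots; Dunmore wins 11–10.
Dunmore vs Calder: 5 to 16, Calder.
Dunmore vs Kelston: Kelston wins 16–5.
Dunmore vs Brixley: 10 to 11, Brixley.
Dunmore beats Ralston; loses to Calder, Kelston, Brixley — 1 pairwise win.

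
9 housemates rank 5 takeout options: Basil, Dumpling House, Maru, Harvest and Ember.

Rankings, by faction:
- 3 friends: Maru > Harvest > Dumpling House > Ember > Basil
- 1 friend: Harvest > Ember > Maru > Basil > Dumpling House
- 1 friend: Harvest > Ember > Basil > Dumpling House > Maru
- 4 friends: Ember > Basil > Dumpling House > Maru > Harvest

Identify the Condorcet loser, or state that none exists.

Head-to-head results (9 friends):
Basil vs Dumpling House: Basil wins 6–3.
Basil vs Maru: Basil, 5–4.
Basil vs Harvest: Harvest wins 5–4.
Basil vs Ember: Basil preferred on 0 ballots; Ember wins 9–0.
Dumpling House vs Maru: Dumpling House preferred on 1+4 = 5 ballots; Dumpling House wins 5–4.
Dumpling House vs Harvest: Dumpling House preferred on 4 ballots; Harvest wins 5–4.
Dumpling House vs Ember: Dumpling House is ranked higher on 3 ballots, Ember on 6. Ember wins 6–3.
Maru vs Harvest: Maru is ranked higher on 3+4 = 7 ballots, Harvest on 2. Maru wins 7–2.
Maru vs Ember: 3 to 6, Ember.
Harvest–Ember: Harvest 5–4.
Each restaurant has at least one pairwise win (Basil beats Dumpling House; Dumpling House beats Maru; Maru beats Harvest; Harvest beats Basil; Ember beats Basil) — no Condorcet loser.

none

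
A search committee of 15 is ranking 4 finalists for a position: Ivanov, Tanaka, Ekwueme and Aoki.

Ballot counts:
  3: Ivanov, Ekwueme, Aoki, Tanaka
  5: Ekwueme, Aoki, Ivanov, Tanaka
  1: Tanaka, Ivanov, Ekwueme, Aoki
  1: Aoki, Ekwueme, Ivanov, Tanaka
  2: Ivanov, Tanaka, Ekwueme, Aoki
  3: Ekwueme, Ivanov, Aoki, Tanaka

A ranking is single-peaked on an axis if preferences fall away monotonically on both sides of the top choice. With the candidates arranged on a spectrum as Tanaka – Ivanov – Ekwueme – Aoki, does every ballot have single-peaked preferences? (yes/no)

yes

Axis positions: Tanaka=1, Ivanov=2, Ekwueme=3, Aoki=4.
Bloc 1 (peak Ivanov at position 2): ranking walks positions 2-3-4-1, expanding outward from the peak — single-peaked.
Bloc 2 (peak Ekwueme at position 3): ranking walks positions 3-4-2-1, expanding outward from the peak — single-peaked.
Bloc 3 (peak Tanaka at position 1): ranking walks positions 1-2-3-4, expanding outward from the peak — single-peaked.
Bloc 4 (peak Aoki at position 4): ranking walks positions 4-3-2-1, expanding outward from the peak — single-peaked.
Bloc 5 (peak Ivanov at position 2): ranking walks positions 2-1-3-4, expanding outward from the peak — single-peaked.
Bloc 6 (peak Ekwueme at position 3): ranking walks positions 3-2-4-1, expanding outward from the peak — single-peaked.
Every ranking is single-peaked on this axis.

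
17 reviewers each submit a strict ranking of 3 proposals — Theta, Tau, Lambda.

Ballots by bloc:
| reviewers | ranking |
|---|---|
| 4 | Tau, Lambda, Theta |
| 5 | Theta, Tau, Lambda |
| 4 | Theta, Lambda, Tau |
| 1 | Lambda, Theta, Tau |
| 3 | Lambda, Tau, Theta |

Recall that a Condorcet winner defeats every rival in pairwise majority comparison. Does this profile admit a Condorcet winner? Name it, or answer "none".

Check each pair by majority over 17 ballots:
Theta vs Tau: Theta preferred on 5+4+1 = 10 ballots; Theta wins 10–7.
Theta vs Lambda: 9 to 8, Theta.
Tau vs Lambda: Tau is ranked higher on 4+5 = 9 ballots, Lambda on 8. Tau wins 9–8.
Only Theta has no losses; Theta is the Condorcet winner.

Theta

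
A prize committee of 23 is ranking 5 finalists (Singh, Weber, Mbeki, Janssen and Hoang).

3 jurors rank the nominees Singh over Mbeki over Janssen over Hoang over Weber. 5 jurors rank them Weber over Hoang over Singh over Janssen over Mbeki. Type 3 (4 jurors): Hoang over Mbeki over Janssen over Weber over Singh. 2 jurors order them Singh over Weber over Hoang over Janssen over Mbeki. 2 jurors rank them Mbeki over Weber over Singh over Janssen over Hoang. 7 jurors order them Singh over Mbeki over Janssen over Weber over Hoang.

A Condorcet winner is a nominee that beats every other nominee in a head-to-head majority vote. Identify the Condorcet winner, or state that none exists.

Singh

Head-to-head results (23 jurors):
Singh vs Weber: Singh preferred on 3+2+7 = 12 ballots; Singh wins 12–11.
Singh vs Mbeki: 3+5+2+7 = 17 for Singh, 6 for Mbeki — Singh by 17–6.
Singh vs Janssen: Singh is ranked higher on 3+5+2+2+7 = 19 ballots, Janssen on 4. Singh wins 19–4.
Singh vs Hoang: 14 to 9, Singh.
Weber vs Mbeki: Weber is ranked higher on 5+2 = 7 ballots, Mbeki on 16. Mbeki wins 16–7.
Weber vs Janssen: Weber is ranked higher on 5+2+2 = 9 ballots, Janssen on 14. Janssen wins 14–9.
Weber vs Hoang: Weber is ranked higher on 5+2+2+7 = 16 ballots, Hoang on 7. Weber wins 16–7.
Mbeki vs Janssen: Mbeki is ranked higher on 3+4+2+7 = 16 ballots, Janssen on 7. Mbeki wins 16–7.
Mbeki vs Hoang: 12 to 11, Mbeki.
Janssen vs Hoang: Janssen preferred on 3+2+7 = 12 ballots; Janssen wins 12–11.
Singh defeats every rival head-to-head and is the Condorcet winner.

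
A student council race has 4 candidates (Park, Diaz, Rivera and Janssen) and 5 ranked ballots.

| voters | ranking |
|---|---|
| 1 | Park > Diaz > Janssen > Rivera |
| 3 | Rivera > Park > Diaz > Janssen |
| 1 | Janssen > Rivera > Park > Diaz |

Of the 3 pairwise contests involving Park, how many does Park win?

Park against each rival (5 voters):
Park vs Diaz: 1+3+1 = 5 for Park, 0 for Diaz — Park by 5–0.
Park vs Rivera: Rivera wins 4–1.
Park vs Janssen: 1+3 = 4 for Park, 1 for Janssen — Park by 4–1.
Park beats Diaz, Janssen; loses to Rivera — 2 pairwise wins.

2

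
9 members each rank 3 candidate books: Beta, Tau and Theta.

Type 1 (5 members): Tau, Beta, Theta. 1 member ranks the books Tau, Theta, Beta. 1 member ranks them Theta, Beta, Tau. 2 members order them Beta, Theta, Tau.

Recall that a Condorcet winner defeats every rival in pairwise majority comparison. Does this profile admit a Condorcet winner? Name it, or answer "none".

Tau

Head-to-head results (9 members):
Beta vs Tau: Tau wins 6–3.
Beta vs Theta: Beta wins 7–2.
Tau vs Theta: Tau, 6–3.
Only Tau has no losses; Tau is the Condorcet winner.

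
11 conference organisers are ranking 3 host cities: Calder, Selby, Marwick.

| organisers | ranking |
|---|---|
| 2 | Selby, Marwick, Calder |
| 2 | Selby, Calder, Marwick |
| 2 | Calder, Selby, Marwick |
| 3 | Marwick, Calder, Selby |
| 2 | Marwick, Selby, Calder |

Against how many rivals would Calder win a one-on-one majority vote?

0

Calder against each rival (11 organisers):
Calder vs Selby: Calder is ranked higher on 2+3 = 5 ballots, Selby on 6. Selby wins 6–5.
Calder vs Marwick: Marwick wins 7–4.
Calder beats no one; loses to Selby, Marwick — 0 pairwise wins.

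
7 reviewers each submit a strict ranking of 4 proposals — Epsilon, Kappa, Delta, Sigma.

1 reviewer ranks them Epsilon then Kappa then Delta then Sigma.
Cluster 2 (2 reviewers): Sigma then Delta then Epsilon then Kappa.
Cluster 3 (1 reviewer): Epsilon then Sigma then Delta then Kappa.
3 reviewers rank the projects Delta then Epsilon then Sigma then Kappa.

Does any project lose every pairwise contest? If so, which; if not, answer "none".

Pairwise majorities:
Epsilon–Kappa: Epsilon 7–0.
Epsilon vs Delta: Epsilon preferred on 1+1 = 2 ballots; Delta wins 5–2.
Epsilon vs Sigma: Epsilon is ranked higher on 1+1+3 = 5 ballots, Sigma on 2. Epsilon wins 5–2.
Kappa vs Delta: Kappa is ranked higher on 1 ballot, Delta on 6. Delta wins 6–1.
Kappa vs Sigma: Sigma, 6–1.
Delta–Sigma: Delta 4–3.
Only Kappa has no wins; Kappa is the Condorcet loser.

Kappa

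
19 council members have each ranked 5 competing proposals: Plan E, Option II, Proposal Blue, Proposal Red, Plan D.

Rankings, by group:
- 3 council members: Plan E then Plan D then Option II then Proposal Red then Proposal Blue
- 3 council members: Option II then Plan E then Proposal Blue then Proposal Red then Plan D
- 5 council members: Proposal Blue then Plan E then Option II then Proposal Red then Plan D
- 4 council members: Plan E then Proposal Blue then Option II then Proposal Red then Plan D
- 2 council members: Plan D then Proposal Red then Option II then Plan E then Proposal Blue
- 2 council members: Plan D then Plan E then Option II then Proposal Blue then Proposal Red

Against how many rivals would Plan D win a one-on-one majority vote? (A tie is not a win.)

Plan D against each rival (19 council members):
Plan D vs Plan E: 4 to 15, Plan E.
Plan D vs Option II: Option II wins 12–7.
Plan D–Proposal Blue: Proposal Blue 12–7.
Plan D vs Proposal Red: Plan D is ranked higher on 3+2+2 = 7 ballots, Proposal Red on 12. Proposal Red wins 12–7.
Plan D beats no one; loses to Plan E, Option II, Proposal Blue, Proposal Red — 0 pairwise wins.

0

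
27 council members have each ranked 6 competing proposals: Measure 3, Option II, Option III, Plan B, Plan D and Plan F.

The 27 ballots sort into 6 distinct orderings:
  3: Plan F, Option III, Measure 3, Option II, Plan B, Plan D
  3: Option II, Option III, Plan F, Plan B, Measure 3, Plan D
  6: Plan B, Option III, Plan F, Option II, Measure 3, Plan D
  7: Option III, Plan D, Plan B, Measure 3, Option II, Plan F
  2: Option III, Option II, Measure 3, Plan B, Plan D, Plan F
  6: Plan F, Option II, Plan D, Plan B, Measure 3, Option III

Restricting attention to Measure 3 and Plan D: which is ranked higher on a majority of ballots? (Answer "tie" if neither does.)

Measure 3

Ballots ranking Measure 3 above Plan D: 3 + 3 + 6 + 2 = 14.
Ballots ranking Plan D above Measure 3: 27 − 14 = 13.
Measure 3 wins the head-to-head 14–13.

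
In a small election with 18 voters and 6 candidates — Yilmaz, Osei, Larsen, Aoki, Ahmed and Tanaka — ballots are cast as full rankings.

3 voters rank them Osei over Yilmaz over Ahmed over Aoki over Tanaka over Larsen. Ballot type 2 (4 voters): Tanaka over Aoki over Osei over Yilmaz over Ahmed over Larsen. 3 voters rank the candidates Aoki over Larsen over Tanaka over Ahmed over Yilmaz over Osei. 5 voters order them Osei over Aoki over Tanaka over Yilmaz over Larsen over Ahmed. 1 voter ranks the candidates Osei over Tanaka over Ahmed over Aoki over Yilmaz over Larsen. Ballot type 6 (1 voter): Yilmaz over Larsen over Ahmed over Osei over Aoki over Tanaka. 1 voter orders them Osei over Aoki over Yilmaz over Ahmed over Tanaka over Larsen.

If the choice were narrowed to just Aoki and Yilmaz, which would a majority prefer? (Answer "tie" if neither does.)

Ballots ranking Aoki above Yilmaz: 4 + 3 + 5 + 1 + 1 = 14.
Ballots ranking Yilmaz above Aoki: 18 − 14 = 4.
Aoki wins the head-to-head 14–4.

Aoki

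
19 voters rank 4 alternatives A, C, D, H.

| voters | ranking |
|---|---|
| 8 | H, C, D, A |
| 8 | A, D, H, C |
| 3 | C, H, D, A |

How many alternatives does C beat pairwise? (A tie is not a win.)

2

C against each rival (19 voters):
C vs A: 8+3 = 11 for C, 8 for A — C by 11–8.
C vs D: 8+3 = 11 for C, 8 for D — C by 11–8.
C vs H: H, 16–3.
C beats A, D; loses to H — 2 pairwise wins.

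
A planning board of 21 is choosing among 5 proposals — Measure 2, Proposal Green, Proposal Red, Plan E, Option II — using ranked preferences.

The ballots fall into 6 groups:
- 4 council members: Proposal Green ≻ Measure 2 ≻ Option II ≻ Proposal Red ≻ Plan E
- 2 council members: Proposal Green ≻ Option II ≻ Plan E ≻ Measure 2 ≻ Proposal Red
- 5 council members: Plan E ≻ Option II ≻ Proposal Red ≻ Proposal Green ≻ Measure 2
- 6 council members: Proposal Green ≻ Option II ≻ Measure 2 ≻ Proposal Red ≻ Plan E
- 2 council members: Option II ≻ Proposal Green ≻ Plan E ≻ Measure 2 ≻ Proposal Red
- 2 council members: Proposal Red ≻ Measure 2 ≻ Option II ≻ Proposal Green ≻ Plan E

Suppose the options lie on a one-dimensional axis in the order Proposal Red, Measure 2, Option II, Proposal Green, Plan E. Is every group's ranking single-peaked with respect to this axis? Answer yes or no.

Axis positions: Proposal Red=1, Measure 2=2, Option II=3, Proposal Green=4, Plan E=5.
Group 1: ranking walks positions 4-2-3-1-5; Measure 2 is ranked above Option II even though Option II lies between Measure 2 and the peak Proposal Green on the axis — preferences dip and rise again. Not single-peaked.
Group 2 (peak Proposal Green at position 4): ranking walks positions 4-3-5-2-1, expanding outward from the peak — single-peaked.
Group 3: ranking walks positions 5-3-1-4-2; Option II is ranked above Proposal Green even though Proposal Green lies between Option II and the peak Plan E on the axis — preferences dip and rise again. Not single-peaked.
Group 4 (peak Proposal Green at position 4): ranking walks positions 4-3-2-1-5, expanding outward from the peak — single-peaked.
Group 5 (peak Option II at position 3): ranking walks positions 3-4-5-2-1, expanding outward from the peak — single-peaked.
Group 6 (peak Proposal Red at position 1): ranking walks positions 1-2-3-4-5, expanding outward from the peak — single-peaked.
Group 1 violates single-peakedness, so the profile is not single-peaked on this axis.

no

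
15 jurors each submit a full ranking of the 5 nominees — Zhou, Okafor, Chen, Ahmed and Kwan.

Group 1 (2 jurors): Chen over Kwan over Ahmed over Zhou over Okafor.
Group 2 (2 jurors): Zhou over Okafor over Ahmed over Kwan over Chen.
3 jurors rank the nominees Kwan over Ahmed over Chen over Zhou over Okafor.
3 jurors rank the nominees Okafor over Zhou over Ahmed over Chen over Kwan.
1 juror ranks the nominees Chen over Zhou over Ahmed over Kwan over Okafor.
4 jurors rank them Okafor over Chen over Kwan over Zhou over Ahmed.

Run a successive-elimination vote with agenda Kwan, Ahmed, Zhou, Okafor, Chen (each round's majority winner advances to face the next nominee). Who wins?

Okafor

Round 1: Kwan vs Ahmed — 9–6, Kwan advances.
Round 2: Kwan vs Zhou — 9–6, Kwan advances.
Round 3: Kwan vs Okafor — 6–9, Okafor advances.
Round 4: Okafor vs Chen — 9–6, Okafor advances.
The agenda winner is Okafor.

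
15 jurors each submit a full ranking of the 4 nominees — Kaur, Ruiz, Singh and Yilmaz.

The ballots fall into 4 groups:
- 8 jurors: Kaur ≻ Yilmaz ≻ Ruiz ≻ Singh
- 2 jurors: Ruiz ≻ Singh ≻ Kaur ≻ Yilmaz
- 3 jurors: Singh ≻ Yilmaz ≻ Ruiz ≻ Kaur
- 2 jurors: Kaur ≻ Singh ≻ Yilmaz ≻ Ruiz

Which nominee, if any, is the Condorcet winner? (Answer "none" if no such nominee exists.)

Head-to-head results (15 jurors):
Kaur vs Ruiz: Kaur is ranked higher on 8+2 = 10 ballots, Ruiz on 5. Kaur wins 10–5.
Kaur vs Singh: Kaur preferred on 8+2 = 10 ballots; Kaur wins 10–5.
Kaur vs Yilmaz: Kaur is ranked higher on 8+2+2 = 12 ballots, Yilmaz on 3. Kaur wins 12–3.
Ruiz vs Singh: 8+2 = 10 for Ruiz, 5 for Singh — Ruiz by 10–5.
Ruiz vs Yilmaz: 2 for Ruiz, 13 for Yilmaz — Yilmaz by 13–2.
Singh vs Yilmaz: Singh preferred on 2+3+2 = 7 ballots; Yilmaz wins 8–7.
Kaur defeats every rival head-to-head and is the Condorcet winner.

Kaur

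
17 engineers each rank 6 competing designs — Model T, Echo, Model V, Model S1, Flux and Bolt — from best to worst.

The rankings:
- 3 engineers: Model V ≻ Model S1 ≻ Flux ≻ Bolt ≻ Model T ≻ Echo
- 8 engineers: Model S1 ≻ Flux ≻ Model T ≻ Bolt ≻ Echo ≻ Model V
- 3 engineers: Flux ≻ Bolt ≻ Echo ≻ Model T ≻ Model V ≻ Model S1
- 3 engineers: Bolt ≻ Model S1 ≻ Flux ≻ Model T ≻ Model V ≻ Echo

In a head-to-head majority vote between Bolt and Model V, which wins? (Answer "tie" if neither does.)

Ballots ranking Bolt above Model V: 8 + 3 + 3 = 14.
Ballots ranking Model V above Bolt: 17 − 14 = 3.
Bolt wins the head-to-head 14–3.

Bolt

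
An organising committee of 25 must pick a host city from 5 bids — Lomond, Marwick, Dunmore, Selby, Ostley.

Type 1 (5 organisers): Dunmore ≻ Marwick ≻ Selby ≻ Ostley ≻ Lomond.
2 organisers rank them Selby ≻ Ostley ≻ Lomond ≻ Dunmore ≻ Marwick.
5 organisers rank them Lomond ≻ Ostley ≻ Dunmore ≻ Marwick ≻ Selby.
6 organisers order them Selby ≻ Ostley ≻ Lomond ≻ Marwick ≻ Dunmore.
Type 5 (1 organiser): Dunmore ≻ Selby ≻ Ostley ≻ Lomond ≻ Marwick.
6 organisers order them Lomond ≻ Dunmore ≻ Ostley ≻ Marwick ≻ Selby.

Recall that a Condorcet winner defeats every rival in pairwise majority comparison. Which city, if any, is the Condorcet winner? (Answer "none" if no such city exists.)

Pairwise majorities:
Lomond–Marwick: Lomond 20–5.
Lomond–Dunmore: Lomond 19–6.
Lomond–Selby: Selby 14–11.
Lomond vs Ostley: Ostley, 14–11.
Marwick–Dunmore: Dunmore 19–6.
Marwick vs Selby: Marwick, 16–9.
Marwick vs Ostley: Ostley, 20–5.
Dunmore vs Selby: Dunmore wins 17–8.
Dunmore vs Ostley: Ostley wins 13–12.
Selby vs Ostley: Selby wins 14–11.
Each city drops at least one matchup (Lomond loses to Selby; Marwick loses to Lomond; Dunmore loses to Lomond; Selby loses to Marwick; Ostley loses to Selby); the cycle Lomond > Marwick > Selby > Lomond rules out a Condorcet winner.

none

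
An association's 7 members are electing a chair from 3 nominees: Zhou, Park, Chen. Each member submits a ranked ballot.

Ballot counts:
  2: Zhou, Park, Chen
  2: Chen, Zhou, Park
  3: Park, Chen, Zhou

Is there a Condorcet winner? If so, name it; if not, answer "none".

Head-to-head results (7 voters):
Zhou–Park: Zhou 4–3.
Zhou–Chen: Chen 5–2.
Park vs Chen: Park is ranked higher on 2+3 = 5 ballots, Chen on 2. Park wins 5–2.
No candidate is unbeaten: Zhou loses to Chen; Park loses to Zhou; Chen loses to Park. In particular Zhou → Park → Chen → Zhou is a majority cycle — no Condorcet winner exists.

none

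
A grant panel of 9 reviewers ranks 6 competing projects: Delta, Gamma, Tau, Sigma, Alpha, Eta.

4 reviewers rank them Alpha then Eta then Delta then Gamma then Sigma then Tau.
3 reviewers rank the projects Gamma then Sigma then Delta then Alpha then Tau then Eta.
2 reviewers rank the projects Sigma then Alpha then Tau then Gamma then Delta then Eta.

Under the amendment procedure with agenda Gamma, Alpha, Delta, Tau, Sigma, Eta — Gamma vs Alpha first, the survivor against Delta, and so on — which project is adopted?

Sigma

Round 1: Gamma vs Alpha — 3–6, Alpha advances.
Round 2: Alpha vs Delta — 6–3, Alpha advances.
Round 3: Alpha vs Tau — 9–0, Alpha advances.
Round 4: Alpha vs Sigma — 4–5, Sigma advances.
Round 5: Sigma vs Eta — 5–4, Sigma advances.
Sigma survives the agenda.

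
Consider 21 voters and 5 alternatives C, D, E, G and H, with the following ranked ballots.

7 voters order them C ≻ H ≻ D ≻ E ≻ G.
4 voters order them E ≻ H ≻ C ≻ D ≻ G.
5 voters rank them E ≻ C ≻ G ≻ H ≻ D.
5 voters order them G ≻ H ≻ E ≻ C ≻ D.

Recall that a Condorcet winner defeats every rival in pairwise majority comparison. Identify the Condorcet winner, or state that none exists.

none

Head-to-head results (21 voters):
C vs D: C, 21–0.
C vs E: E, 14–7.
C vs G: C wins 16–5.
C–H: C 12–9.
D–E: E 14–7.
D vs G: D, 11–10.
D vs H: H, 21–0.
E vs G: E, 16–5.
E vs H: H wins 12–9.
G vs H: H wins 11–10.
No alternative is unbeaten: C loses to E; D loses to C; E loses to H; G loses to C; H loses to C. In particular C > H > E > C is a majority cycle — no Condorcet winner exists.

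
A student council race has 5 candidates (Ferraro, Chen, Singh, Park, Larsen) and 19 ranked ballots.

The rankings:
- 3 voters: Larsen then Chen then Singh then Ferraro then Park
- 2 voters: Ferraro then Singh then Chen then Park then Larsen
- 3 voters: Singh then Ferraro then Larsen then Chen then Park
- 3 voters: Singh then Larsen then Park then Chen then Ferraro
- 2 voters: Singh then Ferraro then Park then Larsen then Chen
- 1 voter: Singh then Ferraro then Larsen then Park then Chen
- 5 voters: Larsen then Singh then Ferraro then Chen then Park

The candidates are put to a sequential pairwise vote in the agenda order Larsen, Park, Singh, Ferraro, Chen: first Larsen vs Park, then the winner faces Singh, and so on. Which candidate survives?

Singh

Round 1: Larsen vs Park — 15–4, Larsen advances.
Round 2: Larsen vs Singh — 8–11, Singh advances.
Round 3: Singh vs Ferraro — 17–2, Singh advances.
Round 4: Singh vs Chen — 16–3, Singh advances.
Singh survives the agenda.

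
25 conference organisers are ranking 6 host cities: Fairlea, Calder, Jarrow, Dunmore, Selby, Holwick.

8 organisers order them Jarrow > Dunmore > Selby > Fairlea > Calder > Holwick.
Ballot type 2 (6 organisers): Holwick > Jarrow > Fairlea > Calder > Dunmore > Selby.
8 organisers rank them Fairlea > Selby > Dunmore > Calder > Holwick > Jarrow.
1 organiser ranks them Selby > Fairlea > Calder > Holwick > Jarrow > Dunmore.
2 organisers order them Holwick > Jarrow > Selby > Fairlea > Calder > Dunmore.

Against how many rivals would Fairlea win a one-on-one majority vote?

Fairlea against each rival (25 organisers):
Fairlea vs Calder: 8+6+8+1+2 = 25 for Fairlea, 0 for Calder — Fairlea by 25–0.
Fairlea vs Jarrow: Jarrow wins 16–9.
Fairlea vs Dunmore: Fairlea is ranked higher on 6+8+1+2 = 17 ballots, Dunmore on 8. Fairlea wins 17–8.
Fairlea vs Selby: Fairlea wins 14–11.
Fairlea vs Holwick: Fairlea wins 17–8.
Fairlea beats Calder, Dunmore, Selby, Holwick; loses to Jarrow — 4 pairwise wins.

4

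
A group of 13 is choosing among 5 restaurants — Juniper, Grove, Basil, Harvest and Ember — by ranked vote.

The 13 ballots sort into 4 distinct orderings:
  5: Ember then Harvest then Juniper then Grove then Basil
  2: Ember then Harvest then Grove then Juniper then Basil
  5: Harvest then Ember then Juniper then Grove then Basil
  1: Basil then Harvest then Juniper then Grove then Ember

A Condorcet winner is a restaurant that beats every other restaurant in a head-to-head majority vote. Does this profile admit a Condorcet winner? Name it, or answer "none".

Ember

Check each pair by majority over 13 ballots:
Juniper vs Grove: Juniper, 11–2.
Juniper vs Basil: Juniper wins 12–1.
Juniper vs Harvest: Harvest, 13–0.
Juniper vs Ember: Ember, 12–1.
Grove vs Basil: Grove, 12–1.
Grove vs Harvest: Harvest, 13–0.
Grove–Ember: Ember 12–1.
Basil vs Harvest: Harvest, 12–1.
Basil vs Ember: Ember, 12–1.
Harvest vs Ember: Ember, 7–6.
Ember wins every pairwise contest, so Ember is the Condorcet winner.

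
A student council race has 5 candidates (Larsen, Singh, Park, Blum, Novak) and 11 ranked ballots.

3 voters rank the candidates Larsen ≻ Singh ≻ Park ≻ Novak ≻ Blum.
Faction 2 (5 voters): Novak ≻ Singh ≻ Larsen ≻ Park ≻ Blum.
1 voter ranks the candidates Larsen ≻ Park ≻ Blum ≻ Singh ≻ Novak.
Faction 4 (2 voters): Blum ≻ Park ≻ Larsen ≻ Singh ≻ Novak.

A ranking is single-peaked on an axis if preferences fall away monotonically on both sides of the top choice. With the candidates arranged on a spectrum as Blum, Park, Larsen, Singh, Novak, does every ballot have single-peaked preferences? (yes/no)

Axis positions: Blum=1, Park=2, Larsen=3, Singh=4, Novak=5.
Faction 1 (peak Larsen at position 3): ranking walks positions 3-4-2-5-1, expanding outward from the peak — single-peaked.
Faction 2 (peak Novak at position 5): ranking walks positions 5-4-3-2-1, expanding outward from the peak — single-peaked.
Faction 3 (peak Larsen at position 3): ranking walks positions 3-2-1-4-5, expanding outward from the peak — single-peaked.
Faction 4 (peak Blum at position 1): ranking walks positions 1-2-3-4-5, expanding outward from the peak — single-peaked.
Every ranking is single-peaked on this axis.

yes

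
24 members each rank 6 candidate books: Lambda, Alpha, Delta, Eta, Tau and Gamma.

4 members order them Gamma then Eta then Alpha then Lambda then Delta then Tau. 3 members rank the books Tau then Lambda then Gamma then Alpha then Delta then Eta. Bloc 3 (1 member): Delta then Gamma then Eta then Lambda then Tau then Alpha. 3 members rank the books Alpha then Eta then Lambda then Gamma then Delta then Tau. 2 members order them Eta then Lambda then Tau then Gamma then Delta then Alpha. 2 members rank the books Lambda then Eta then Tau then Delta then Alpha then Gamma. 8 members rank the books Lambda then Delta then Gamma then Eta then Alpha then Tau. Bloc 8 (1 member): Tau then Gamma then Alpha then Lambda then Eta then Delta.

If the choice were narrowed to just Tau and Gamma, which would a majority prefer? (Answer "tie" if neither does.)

Gamma

Ballots ranking Tau above Gamma: 3 + 2 + 2 + 1 = 8.
Ballots ranking Gamma above Tau: 24 − 8 = 16.
Gamma wins the head-to-head 16–8.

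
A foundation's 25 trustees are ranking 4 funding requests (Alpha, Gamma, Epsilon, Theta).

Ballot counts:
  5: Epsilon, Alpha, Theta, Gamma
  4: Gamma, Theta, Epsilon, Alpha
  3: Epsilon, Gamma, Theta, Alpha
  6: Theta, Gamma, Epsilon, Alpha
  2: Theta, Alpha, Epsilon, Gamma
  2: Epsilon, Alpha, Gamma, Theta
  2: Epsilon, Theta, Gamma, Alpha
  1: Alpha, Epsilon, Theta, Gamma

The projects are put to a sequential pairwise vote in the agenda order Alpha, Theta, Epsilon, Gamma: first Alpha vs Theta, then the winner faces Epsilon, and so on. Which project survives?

Epsilon

Round 1: Alpha vs Theta — 8–17, Theta advances.
Round 2: Theta vs Epsilon — 12–13, Epsilon advances.
Round 3: Epsilon vs Gamma — 15–10, Epsilon advances.
The agenda winner is Epsilon.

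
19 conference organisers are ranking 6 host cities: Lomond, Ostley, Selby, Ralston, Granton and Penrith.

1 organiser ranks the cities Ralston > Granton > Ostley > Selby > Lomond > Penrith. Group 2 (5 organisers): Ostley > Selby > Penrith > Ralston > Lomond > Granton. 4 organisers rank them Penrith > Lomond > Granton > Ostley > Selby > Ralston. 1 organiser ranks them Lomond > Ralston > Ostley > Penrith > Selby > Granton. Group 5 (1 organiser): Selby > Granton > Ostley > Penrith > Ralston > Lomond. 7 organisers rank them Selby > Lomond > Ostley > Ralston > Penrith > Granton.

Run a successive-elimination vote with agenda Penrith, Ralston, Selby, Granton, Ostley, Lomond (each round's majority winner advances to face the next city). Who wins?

Round 1: Penrith vs Ralston — 10–9, Penrith advances.
Round 2: Penrith vs Selby — 5–14, Selby advances.
Round 3: Selby vs Granton — 14–5, Selby advances.
Round 4: Selby vs Ostley — 8–11, Ostley advances.
Round 5: Ostley vs Lomond — 7–12, Lomond advances.
Lomond survives the agenda.

Lomond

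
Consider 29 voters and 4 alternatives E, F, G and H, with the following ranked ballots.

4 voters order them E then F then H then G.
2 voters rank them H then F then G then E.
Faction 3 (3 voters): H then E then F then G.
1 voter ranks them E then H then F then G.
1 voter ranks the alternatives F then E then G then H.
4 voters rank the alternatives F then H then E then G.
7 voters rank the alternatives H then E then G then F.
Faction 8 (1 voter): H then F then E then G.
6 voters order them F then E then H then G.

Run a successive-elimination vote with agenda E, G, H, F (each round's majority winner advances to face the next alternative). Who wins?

Round 1: E vs G — 27–2, E advances.
Round 2: E vs H — 12–17, H advances.
Round 3: H vs F — 14–15, F advances.
The agenda winner is F.

F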